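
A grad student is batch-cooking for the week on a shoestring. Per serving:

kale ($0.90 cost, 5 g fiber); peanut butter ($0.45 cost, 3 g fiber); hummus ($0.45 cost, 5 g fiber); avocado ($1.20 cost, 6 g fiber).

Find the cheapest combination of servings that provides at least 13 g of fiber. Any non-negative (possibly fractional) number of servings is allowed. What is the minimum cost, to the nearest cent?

$1.17

Cost per g of fiber: hummus $0.0900, peanut butter $0.1500, kale $0.1800, avocado $0.2000.
With no serving limits, use only hummus: 13 g / 5 g = 2.6 servings × $0.45 = $1.17.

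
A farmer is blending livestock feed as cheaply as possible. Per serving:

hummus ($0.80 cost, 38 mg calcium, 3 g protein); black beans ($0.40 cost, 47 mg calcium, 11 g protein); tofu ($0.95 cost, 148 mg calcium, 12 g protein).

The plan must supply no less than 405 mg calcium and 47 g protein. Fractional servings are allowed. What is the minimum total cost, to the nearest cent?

Compare the cost at each extreme point of the feasible region.
hummus only: max(405/38, 47/3) = 15.67 servings → $12.53.
black beans only: max(405/47, 47/11) = 8.617 servings → $3.45.
tofu only: max(405/148, 47/12) = 3.917 servings → $3.72.
hummus + black beans with both tight: 8.108 servings and 2.061 servings → $7.31.
hummus + tofu: the both-tight solution has a negative serving — not a feasible corner.
black beans + tofu with both tight: 1.97 servings and 2.111 servings → $2.79.
Cheapest feasible corner: $2.79.

$2.79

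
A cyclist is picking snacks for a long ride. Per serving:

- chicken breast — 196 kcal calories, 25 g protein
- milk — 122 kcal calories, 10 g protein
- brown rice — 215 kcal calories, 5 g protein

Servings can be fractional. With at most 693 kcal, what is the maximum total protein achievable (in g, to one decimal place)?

Protein per kcal: chicken breast 0.1276, milk 0.08197, brown rice 0.02326.
With no serving limits, spend the whole calories allowance on chicken breast: 693 kcal / 196 kcal × 25 g = 88.4 g.

88.4 g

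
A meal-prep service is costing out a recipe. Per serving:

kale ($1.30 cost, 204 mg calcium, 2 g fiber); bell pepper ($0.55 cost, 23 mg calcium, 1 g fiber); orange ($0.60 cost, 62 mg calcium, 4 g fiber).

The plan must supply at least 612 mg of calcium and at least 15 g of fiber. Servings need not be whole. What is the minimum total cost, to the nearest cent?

An LP optimum is at a vertex; with two nutrient constraints at most two foods are used. Check each candidate.
kale only: max(612/204, 15/2) = 7.5 servings → $9.75.
bell pepper only: max(612/23, 15/1) = 26.61 servings → $14.63.
orange only: max(612/62, 15/4) = 9.871 servings → $5.92.
kale + bell pepper with both tight: 1.69 servings and 11.62 servings → $8.59.
kale + orange with both tight: 2.194 servings and 2.653 servings → $4.44.
bell pepper + orange with both targets exact would need a negative amount; discard.
The minimum over all feasible corners is $4.44.

$4.44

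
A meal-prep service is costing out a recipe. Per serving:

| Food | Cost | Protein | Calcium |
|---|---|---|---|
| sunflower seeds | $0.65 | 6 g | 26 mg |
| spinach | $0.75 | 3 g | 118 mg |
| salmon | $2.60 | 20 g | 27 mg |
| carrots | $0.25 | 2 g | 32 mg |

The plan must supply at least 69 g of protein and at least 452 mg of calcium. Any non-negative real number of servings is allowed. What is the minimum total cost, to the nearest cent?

$7.69

With two linear requirements the optimum uses one or two foods; enumerate the corners.
sunflower seeds only: max(69/6, 452/26) = 17.38 servings → $11.30.
spinach only: max(69/3, 452/118) = 23 servings → $17.25.
salmon only: max(69/20, 452/27) = 16.74 servings → $43.53.
carrots only: max(69/2, 452/32) = 34.5 servings → $8.62.
sunflower seeds + spinach with both tight: 10.77 servings and 1.457 servings → $8.09.
sunflower seeds + salmon: intersection lies outside the first quadrant.
sunflower seeds + carrots with both tight: 9.314 servings and 6.557 servings → $7.69.
spinach + salmon with both tight: 3.149 servings and 2.978 servings → $10.10.
spinach + carrots: intersection lies outside the first quadrant.
salmon + carrots with both tight: 2.225 servings and 12.25 servings → $8.85.
So the least-cost plan costs $7.69.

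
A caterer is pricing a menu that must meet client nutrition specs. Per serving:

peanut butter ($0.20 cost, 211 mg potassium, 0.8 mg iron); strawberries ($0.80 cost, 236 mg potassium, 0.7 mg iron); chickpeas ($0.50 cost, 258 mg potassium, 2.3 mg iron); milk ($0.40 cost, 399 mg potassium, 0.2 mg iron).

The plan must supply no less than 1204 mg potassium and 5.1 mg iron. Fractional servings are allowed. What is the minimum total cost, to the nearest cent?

peanut butter only: max(1204/211, 5.1/0.8) = 6.375 servings → $1.27.
strawberries only: max(1204/236, 5.1/0.7) = 7.286 servings → $5.83.
chickpeas only: max(1204/258, 5.1/2.3) = 4.667 servings → $2.33.
milk only: max(1204/399, 5.1/0.2) = 25.5 servings → $10.20.
peanut butter + strawberries: the both-tight solution has a negative serving — not a feasible corner.
peanut butter + chickpeas with both tight: 5.211 servings and 0.4048 servings → $1.24.
peanut butter + milk: the both-tight solution has a negative serving — not a feasible corner.
strawberries + chickpeas with both tight: 4.013 servings and 0.9961 servings → $3.71.
strawberries + milk: intersection lies outside the first quadrant.
chickpeas + milk with both tight: 2.071 servings and 1.678 servings → $1.71.
Cheapest feasible corner: $1.24.

$1.24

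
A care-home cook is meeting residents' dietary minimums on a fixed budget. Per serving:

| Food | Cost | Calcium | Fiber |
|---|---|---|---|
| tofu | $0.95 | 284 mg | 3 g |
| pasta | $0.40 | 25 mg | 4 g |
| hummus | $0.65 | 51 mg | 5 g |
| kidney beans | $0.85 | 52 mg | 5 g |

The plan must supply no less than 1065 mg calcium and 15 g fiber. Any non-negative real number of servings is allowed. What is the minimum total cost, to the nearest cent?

$3.88

tofu only: max(1065/284, 15/3) = 5 servings → $4.75.
pasta only: max(1065/25, 15/4) = 42.6 servings → $17.04.
hummus only: max(1065/51, 15/5) = 20.88 servings → $13.57.
kidney beans only: max(1065/52, 15/5) = 20.48 servings → $17.41.
tofu + pasta with both tight: 3.662 servings and 1.004 servings → $3.88.
tofu + hummus with both tight: 3.599 servings and 0.8406 servings → $3.97.
tofu + kidney beans with both tight: 3.596 servings and 0.8426 servings → $4.13.
pasta + hummus with both targets exact would need a negative amount; discard.
pasta + kidney beans: intersection lies outside the first quadrant.
hummus + kidney beans: intersection lies outside the first quadrant.
Cheapest feasible corner: $3.88.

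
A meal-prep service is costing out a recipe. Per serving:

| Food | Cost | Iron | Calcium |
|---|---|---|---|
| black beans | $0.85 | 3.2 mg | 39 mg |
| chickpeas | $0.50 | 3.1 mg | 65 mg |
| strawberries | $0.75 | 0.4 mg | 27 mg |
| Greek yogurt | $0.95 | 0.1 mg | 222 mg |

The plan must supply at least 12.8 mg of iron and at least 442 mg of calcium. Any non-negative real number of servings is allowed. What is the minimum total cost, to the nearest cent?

$2.80

At the optimum either one food covers both requirements or two foods hit both targets exactly; no other combination can be cheaper.
black beans only: max(12.8/3.2, 442/39) = 11.33 servings → $9.63.
chickpeas only: max(12.8/3.1, 442/65) = 6.8 servings → $3.40.
strawberries only: max(12.8/0.4, 442/27) = 32 servings → $24.00.
Greek yogurt only: max(12.8/0.1, 442/222) = 128 servings → $121.60.
black beans + chickpeas: the both-tight solution has a negative serving — not a feasible corner.
black beans + strawberries with both tight: 2.384 servings and 12.93 servings → $11.72.
black beans + Greek yogurt with both tight: 3.96 servings and 1.295 servings → $4.60.
chickpeas + strawberries with both tight: 2.925 servings and 9.328 servings → $8.46.
chickpeas + Greek yogurt with both tight: 4.104 servings and 0.7895 servings → $2.80.
strawberries + Greek yogurt: the both-tight solution has a negative serving — not a feasible corner.
Cheapest feasible corner: $2.80.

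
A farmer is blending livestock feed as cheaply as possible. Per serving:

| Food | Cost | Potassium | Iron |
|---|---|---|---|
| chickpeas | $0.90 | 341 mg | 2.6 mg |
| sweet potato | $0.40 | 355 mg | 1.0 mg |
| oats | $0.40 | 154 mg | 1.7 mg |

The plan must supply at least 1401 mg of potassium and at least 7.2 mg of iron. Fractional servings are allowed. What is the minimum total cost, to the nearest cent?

An LP optimum is at a vertex; with two nutrient constraints at most two foods are used. Check each candidate.
chickpeas only: max(1401/341, 7.2/2.6) = 4.109 servings → $3.70.
sweet potato only: max(1401/355, 7.2/1.0) = 7.2 servings → $2.88.
oats only: max(1401/154, 7.2/1.7) = 9.097 servings → $3.64.
chickpeas + sweet potato with both tight: 1.985 servings and 2.04 servings → $2.60.
chickpeas + oats: intersection lies outside the first quadrant.
sweet potato + oats with both tight: 2.832 servings and 2.57 servings → $2.16.
So the least-cost plan costs $2.16.

$2.16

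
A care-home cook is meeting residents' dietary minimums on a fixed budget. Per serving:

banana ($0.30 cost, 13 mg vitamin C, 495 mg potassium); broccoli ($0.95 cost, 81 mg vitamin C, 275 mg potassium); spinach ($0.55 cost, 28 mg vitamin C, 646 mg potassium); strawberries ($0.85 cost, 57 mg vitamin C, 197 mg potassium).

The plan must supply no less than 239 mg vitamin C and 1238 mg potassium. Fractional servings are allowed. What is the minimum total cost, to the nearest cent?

Compare the cost at each extreme point of the feasible region.
banana only: max(239/13, 1238/495) = 18.38 servings → $5.52.
broccoli only: max(239/81, 1238/275) = 4.502 servings → $4.28.
spinach only: max(239/28, 1238/646) = 8.536 servings → $4.69.
strawberries only: max(239/57, 1238/197) = 6.284 servings → $5.34.
banana + broccoli with both tight: 0.9461 servings and 2.799 servings → $2.94.
banana + spinach with both targets exact would need a negative amount; discard.
banana + strawberries with both tight: 0.9154 servings and 3.984 servings → $3.66.
broccoli + spinach with both tight: 2.683 servings and 0.7743 servings → $2.97.
broccoli + strawberries: intersection lies outside the first quadrant.
spinach + strawberries with both tight: 0.7501 servings and 3.825 servings → $3.66.
So the least-cost plan costs $2.94.

$2.94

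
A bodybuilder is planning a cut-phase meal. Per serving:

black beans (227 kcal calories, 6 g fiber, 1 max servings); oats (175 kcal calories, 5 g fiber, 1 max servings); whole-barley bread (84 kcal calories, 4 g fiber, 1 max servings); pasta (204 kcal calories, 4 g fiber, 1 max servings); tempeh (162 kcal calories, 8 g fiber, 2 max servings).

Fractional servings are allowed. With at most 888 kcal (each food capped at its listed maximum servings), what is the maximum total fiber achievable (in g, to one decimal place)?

32.5 g

Fiber per kcal: tempeh 0.04938, whole-barley bread 0.04762, oats 0.02857, black beans 0.02643, pasta 0.01961.
Take 2 servings of tempeh: uses 324 kcal, +16.0 g fiber (running total 16.0 g).
Take 1 serving of whole-barley bread: uses 84 kcal, +4.0 g fiber (running total 20.0 g).
Take 1 serving of oats: uses 175 kcal, +5.0 g fiber (running total 25.0 g).
Take 1 serving of black beans: uses 227 kcal, +6.0 g fiber (running total 31.0 g).
Take 0.3824 servings of pasta: uses 78 kcal, +1.5 g fiber (running total 32.5 g).
Filling greedily by fiber-per-kcal is optimal for one linear limit, giving 32.5 g.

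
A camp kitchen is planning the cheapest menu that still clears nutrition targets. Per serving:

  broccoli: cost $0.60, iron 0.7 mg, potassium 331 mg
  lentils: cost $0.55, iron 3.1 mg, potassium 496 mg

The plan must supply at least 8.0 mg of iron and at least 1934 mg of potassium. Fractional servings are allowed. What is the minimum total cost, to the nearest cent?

$2.14

Minimising a linear cost over {iron ≥ 8.0, potassium ≥ 1934, servings ≥ 0} — the optimum is at a vertex, using one or two foods.
broccoli only: max(8.0/0.7, 1934/331) = 11.43 servings → $6.86.
lentils only: max(8.0/3.1, 1934/496) = 3.899 servings → $2.14.
broccoli + lentils with both tight: 2.986 servings and 1.906 servings → $2.84.
So the least-cost plan costs $2.14.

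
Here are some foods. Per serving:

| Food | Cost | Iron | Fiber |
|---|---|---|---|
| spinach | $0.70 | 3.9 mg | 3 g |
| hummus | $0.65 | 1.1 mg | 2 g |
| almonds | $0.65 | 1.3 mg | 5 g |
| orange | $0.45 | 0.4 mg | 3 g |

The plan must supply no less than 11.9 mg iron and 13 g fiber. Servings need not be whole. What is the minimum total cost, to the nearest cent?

With two linear requirements the optimum uses one or two foods; enumerate the corners.
spinach only: max(11.9/3.9, 13/3) = 4.333 servings → $3.03.
hummus only: max(11.9/1.1, 13/2) = 10.82 servings → $7.03.
almonds only: max(11.9/1.3, 13/5) = 9.154 servings → $5.95.
orange only: max(11.9/0.4, 13/3) = 29.75 servings → $13.39.
spinach + hummus with both tight: 2.111 servings and 3.333 servings → $3.64.
spinach + almonds with both tight: 2.731 servings and 0.9615 servings → $2.54.
spinach + orange with both tight: 2.905 servings and 1.429 servings → $2.68.
hummus + almonds: intersection lies outside the first quadrant.
hummus + orange: intersection lies outside the first quadrant.
almonds + orange: the both-tight solution has a negative serving — not a feasible corner.
The minimum over all feasible corners is $2.54.

$2.54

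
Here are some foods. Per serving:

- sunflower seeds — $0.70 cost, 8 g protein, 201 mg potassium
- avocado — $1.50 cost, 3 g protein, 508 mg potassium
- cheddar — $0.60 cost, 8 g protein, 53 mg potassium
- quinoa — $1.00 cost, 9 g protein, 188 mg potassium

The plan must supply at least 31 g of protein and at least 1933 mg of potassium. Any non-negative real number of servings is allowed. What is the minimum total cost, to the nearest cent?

A basic optimal solution has at most two foods positive. Try each food alone and each pair with both targets met exactly.
sunflower seeds only: max(31/8, 1933/201) = 9.617 servings → $6.73.
avocado only: max(31/3, 1933/508) = 10.33 servings → $15.50.
cheddar only: max(31/8, 1933/53) = 36.47 servings → $21.88.
quinoa only: max(31/9, 1933/188) = 10.28 servings → $10.28.
sunflower seeds + avocado with both tight: 2.875 servings and 2.668 servings → $6.01.
sunflower seeds + cheddar: intersection lies outside the first quadrant.
sunflower seeds + quinoa with both targets exact would need a negative amount; discard.
avocado + cheddar with both tight: 3.539 servings and 2.548 servings → $6.84.
avocado + quinoa with both tight: 2.886 servings and 2.482 servings → $6.81.
cheddar + quinoa with both targets exact would need a negative amount; discard.
The minimum over all feasible corners is $6.01.

$6.01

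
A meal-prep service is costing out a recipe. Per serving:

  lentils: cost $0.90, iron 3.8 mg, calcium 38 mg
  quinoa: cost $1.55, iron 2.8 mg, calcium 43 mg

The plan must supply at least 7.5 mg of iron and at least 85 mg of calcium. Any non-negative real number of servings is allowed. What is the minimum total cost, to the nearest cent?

$2.01

An LP optimum is at a vertex; with two nutrient constraints at most two foods are used. Check each candidate.
lentils only: max(7.5/3.8, 85/38) = 2.237 servings → $2.01.
quinoa only: max(7.5/2.8, 85/43) = 2.679 servings → $4.15.
lentils + quinoa with both tight: 1.482 servings and 0.6667 servings → $2.37.
Cheapest feasible corner: $2.01.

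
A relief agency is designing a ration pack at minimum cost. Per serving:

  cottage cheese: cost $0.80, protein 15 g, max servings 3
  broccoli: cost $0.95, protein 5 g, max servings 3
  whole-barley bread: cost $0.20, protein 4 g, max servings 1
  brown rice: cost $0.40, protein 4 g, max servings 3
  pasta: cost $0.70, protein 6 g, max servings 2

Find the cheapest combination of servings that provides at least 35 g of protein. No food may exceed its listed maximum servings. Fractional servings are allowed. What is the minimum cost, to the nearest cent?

Cost per g of protein: whole-barley bread $0.0500, cottage cheese $0.0533, brown rice $0.1000, pasta $0.1167, broccoli $0.1900.
Take 1 serving of whole-barley bread: +4.0 g protein for $0.20 (total $0.20, still need 31.0 g).
Take 2.067 servings of cottage cheese: +31.0 g protein for $1.65 (total $1.85, still need 0.0 g).
Filling from the cheapest source first is optimal under one linear minimum: $1.85.

$1.85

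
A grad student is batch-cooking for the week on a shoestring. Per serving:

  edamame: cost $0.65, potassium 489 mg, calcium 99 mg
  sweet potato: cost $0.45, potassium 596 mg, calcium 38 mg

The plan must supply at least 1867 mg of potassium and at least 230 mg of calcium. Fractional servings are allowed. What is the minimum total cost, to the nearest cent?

$1.87

edamame only: max(1867/489, 230/99) = 3.818 servings → $2.48.
sweet potato only: max(1867/596, 230/38) = 6.053 servings → $2.72.
edamame + sweet potato with both tight: 1.636 servings and 1.79 servings → $1.87.
Cheapest feasible corner: $1.87.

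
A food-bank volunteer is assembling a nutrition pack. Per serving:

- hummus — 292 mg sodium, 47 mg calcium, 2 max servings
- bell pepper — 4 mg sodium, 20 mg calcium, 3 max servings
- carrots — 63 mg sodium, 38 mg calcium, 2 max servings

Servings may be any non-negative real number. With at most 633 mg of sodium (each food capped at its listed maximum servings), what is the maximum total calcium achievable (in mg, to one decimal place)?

Calcium per mg sodium: bell pepper 5, carrots 0.6032, hummus 0.161.
Take 3 servings of bell pepper: uses 12 mg sodium, +60.0 mg calcium (running total 60.0 mg).
Take 2 servings of carrots: uses 126 mg sodium, +76.0 mg calcium (running total 136.0 mg).
Take 1.695 servings of hummus: uses 495 mg sodium, +79.7 mg calcium (running total 215.7 mg).
Filling greedily by calcium-per-mg sodium is optimal for one linear limit, giving 215.7 mg.

215.7 mg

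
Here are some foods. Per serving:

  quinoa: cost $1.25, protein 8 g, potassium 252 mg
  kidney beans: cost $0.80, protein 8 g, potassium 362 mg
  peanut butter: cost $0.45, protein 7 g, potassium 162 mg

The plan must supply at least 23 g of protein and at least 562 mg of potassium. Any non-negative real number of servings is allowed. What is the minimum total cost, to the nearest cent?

$1.53

quinoa only: max(23/8, 562/252) = 2.875 servings → $3.59.
kidney beans only: max(23/8, 562/362) = 2.875 servings → $2.30.
peanut butter only: max(23/7, 562/162) = 3.469 servings → $1.56.
quinoa + kidney beans with both targets exact would need a negative amount; discard.
quinoa + peanut butter with both tight: 0.4444 servings and 2.778 servings → $1.81.
kidney beans + peanut butter with both tight: 0.168 servings and 3.094 servings → $1.53.
The minimum over all feasible corners is $1.53.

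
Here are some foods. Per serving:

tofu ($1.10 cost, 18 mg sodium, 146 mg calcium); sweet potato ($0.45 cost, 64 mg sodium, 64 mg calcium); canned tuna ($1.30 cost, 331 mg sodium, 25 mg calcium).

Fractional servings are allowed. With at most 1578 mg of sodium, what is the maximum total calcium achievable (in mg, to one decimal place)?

Calcium per mg sodium: tofu 8.111, sweet potato 1, canned tuna 0.07553.
With no serving limits, spend the whole sodium allowance on tofu: 1578 mg / 18 mg × 146 mg = 12799.3 mg.

12799.3 mg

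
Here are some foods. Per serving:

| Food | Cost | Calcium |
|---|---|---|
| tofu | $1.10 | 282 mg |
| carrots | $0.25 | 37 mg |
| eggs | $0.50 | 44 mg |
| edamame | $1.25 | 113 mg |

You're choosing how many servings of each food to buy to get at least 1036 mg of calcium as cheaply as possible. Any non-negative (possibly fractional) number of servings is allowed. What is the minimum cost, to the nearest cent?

$4.04

Cost per mg of calcium: tofu $0.0039, carrots $0.0068, edamame $0.0111, eggs $0.0114.
With no serving limits, use only tofu: 1036 mg / 282 mg = 3.674 servings × $1.10 = $4.04.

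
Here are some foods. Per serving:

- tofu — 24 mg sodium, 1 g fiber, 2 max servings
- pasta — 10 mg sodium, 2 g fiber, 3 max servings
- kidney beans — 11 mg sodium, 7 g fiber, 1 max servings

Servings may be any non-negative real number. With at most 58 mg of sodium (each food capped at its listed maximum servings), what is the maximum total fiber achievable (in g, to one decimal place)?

Fiber per mg sodium: kidney beans 0.6364, pasta 0.2, tofu 0.04167.
Take 1 serving of kidney beans: uses 11 mg sodium, +7.0 g fiber (running total 7.0 g).
Take 3 servings of pasta: uses 30 mg sodium, +6.0 g fiber (running total 13.0 g).
Take 0.7083 servings of tofu: uses 17 mg sodium, +0.7 g fiber (running total 13.7 g).
Greedy by best ratio exhausts the sodium allowance optimally: 13.7 g.

13.7 g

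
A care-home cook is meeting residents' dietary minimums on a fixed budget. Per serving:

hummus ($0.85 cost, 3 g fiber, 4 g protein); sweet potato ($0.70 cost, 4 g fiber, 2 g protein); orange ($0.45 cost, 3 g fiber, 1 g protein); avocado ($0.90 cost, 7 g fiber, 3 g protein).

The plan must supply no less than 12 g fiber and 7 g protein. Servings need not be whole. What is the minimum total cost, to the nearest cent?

For a min-cost LP with two ≥-constraints, a basic feasible solution has at most two positive variables.
hummus only: max(12/3, 7/4) = 4 servings → $3.40.
sweet potato only: max(12/4, 7/2) = 3.5 servings → $2.45.
orange only: max(12/3, 7/1) = 7 servings → $3.15.
avocado only: max(12/7, 7/3) = 2.333 servings → $2.10.
hummus + sweet potato with both tight: 0.4 servings and 2.7 servings → $2.23.
hummus + orange with both tight: 1 serving and 3 servings → $2.20.
hummus + avocado with both tight: 0.6842 servings and 1.421 servings → $1.86.
sweet potato + orange with both targets exact would need a negative amount; discard.
sweet potato + avocado: intersection lies outside the first quadrant.
orange + avocado: intersection lies outside the first quadrant.
The minimum over all feasible corners is $1.86.

$1.86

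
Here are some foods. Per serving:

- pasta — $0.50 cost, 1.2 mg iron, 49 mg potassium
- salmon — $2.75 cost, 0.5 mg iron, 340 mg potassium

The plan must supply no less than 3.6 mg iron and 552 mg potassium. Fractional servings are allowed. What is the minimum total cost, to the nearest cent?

$4.72

Check every corner: each single food scaled to meet both minima, and each pair solved so both constraints bind.
pasta only: max(3.6/1.2, 552/49) = 11.27 servings → $5.63.
salmon only: max(3.6/0.5, 552/340) = 7.2 servings → $19.80.
pasta + salmon with both tight: 2.472 servings and 1.267 servings → $4.72.
So the least-cost plan costs $4.72.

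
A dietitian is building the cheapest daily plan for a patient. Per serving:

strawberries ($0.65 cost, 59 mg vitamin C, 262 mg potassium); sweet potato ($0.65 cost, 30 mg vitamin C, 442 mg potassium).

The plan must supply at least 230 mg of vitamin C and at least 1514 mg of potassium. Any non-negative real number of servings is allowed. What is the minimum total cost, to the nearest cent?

Check every corner: each single food scaled to meet both minima, and each pair solved so both constraints bind.
strawberries only: max(230/59, 1514/262) = 5.779 servings → $3.76.
sweet potato only: max(230/30, 1514/442) = 7.667 servings → $4.98.
strawberries + sweet potato with both tight: 3.087 servings and 1.595 servings → $3.04.
Cheapest feasible corner: $3.04.

$3.04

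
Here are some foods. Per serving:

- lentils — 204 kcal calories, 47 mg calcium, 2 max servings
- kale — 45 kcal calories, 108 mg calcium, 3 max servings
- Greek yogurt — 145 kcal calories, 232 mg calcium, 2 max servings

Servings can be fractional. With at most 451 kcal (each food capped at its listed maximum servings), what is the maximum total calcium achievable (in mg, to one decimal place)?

Calcium per kcal: kale 2.4, Greek yogurt 1.6, lentils 0.2304.
Take 3 servings of kale: uses 135 kcal, +324.0 mg calcium (running total 324.0 mg).
Take 2 servings of Greek yogurt: uses 290 kcal, +464.0 mg calcium (running total 788.0 mg).
Take 0.1275 servings of lentils: uses 26 kcal, +6.0 mg calcium (running total 794.0 mg).
Filling greedily by calcium-per-kcal is optimal for one linear limit, giving 794.0 mg.

794.0 mg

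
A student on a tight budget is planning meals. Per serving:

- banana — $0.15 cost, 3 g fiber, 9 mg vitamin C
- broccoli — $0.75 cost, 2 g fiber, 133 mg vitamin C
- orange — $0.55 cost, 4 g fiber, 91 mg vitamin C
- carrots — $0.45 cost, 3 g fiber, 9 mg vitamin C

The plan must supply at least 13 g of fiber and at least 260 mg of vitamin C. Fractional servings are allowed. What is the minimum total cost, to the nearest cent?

banana only: max(13/3, 260/9) = 28.89 servings → $4.33.
broccoli only: max(13/2, 260/133) = 6.5 servings → $4.88.
orange only: max(13/4, 260/91) = 3.25 servings → $1.79.
carrots only: max(13/3, 260/9) = 28.89 servings → $13.00.
banana + broccoli with both tight: 3.173 servings and 1.74 servings → $1.78.
banana + orange with both tight: 0.6034 servings and 2.797 servings → $1.63.
banana + carrots (both tight): parallel constraints — no distinct corner.
broccoli + orange: the both-tight solution has a negative serving — not a feasible corner.
broccoli + carrots with both tight: 1.74 servings and 3.173 servings → $2.73.
orange + carrots with both tight: 2.797 servings and 0.6034 servings → $1.81.
Cheapest feasible corner: $1.63.

$1.63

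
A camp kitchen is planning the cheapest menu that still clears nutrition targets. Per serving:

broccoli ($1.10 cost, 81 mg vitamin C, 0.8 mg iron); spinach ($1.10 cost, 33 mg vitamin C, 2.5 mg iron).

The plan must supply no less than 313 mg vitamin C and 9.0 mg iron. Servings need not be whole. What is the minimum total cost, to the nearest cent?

$6.02

The cheapest plan sits at a corner of the feasible region — with two constraints it uses at most two foods.
broccoli only: max(313/81, 9.0/0.8) = 11.25 servings → $12.38.
spinach only: max(313/33, 9.0/2.5) = 9.485 servings → $10.43.
broccoli + spinach with both tight: 2.757 servings and 2.718 servings → $6.02.
So the least-cost plan costs $6.02.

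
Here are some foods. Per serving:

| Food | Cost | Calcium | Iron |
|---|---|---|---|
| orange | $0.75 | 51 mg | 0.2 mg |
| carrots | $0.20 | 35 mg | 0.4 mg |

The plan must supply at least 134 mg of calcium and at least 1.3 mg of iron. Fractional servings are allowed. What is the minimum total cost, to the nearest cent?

A basic optimal solution has at most two foods positive. Try each food alone and each pair with both targets met exactly.
orange only: max(134/51, 1.3/0.2) = 6.5 servings → $4.88.
carrots only: max(134/35, 1.3/0.4) = 3.829 servings → $0.77.
orange + carrots with both tight: 0.6045 servings and 2.948 servings → $1.04.
Cheapest feasible corner: $0.77.

$0.77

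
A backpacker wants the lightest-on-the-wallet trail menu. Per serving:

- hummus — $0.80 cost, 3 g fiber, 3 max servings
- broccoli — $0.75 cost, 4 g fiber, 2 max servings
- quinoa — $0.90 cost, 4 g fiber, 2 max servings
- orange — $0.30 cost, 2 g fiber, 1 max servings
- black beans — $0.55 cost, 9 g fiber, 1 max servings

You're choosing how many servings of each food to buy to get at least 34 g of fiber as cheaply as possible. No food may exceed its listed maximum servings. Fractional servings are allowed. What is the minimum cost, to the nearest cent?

$6.02

Cost per g of fiber: black beans $0.0611, orange $0.1500, broccoli $0.1875, quinoa $0.2250, hummus $0.2667.
Take 1 serving of black beans: +9.0 g fiber for $0.55 (total $0.55, still need 25.0 g).
Take 1 serving of orange: +2.0 g fiber for $0.30 (total $0.85, still need 23.0 g).
Take 2 servings of broccoli: +8.0 g fiber for $1.50 (total $2.35, still need 15.0 g).
Take 2 servings of quinoa: +8.0 g fiber for $1.80 (total $4.15, still need 7.0 g).
Take 2.333 servings of hummus: +7.0 g fiber for $1.87 (total $6.02, still need 0.0 g).
Greedy by cheapest-per-g is optimal for a single linear constraint, so the minimum cost is $6.02.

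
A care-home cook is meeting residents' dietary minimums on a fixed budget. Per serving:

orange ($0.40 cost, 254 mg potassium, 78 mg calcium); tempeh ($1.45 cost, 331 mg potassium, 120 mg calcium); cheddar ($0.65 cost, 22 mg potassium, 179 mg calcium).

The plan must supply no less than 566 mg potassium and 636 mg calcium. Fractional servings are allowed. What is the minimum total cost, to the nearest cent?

$2.54

An LP optimum is at a vertex; with two nutrient constraints at most two foods are used. Check each candidate.
orange only: max(566/254, 636/78) = 8.154 servings → $3.26.
tempeh only: max(566/331, 636/120) = 5.3 servings → $7.68.
cheddar only: max(566/22, 636/179) = 25.73 servings → $16.72.
orange + tempeh: intersection lies outside the first quadrant.
orange + cheddar with both tight: 1.996 servings and 2.683 servings → $2.54.
tempeh + cheddar with both tight: 1.543 servings and 2.519 servings → $3.87.
So the least-cost plan costs $2.54.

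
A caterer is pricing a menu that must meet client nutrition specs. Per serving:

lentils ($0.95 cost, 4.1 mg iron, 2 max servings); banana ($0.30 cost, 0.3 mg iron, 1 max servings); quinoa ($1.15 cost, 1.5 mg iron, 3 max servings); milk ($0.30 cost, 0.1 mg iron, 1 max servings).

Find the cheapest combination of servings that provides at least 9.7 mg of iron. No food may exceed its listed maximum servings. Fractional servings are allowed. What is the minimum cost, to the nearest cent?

$3.05

Cost per mg of iron: lentils $0.2317, quinoa $0.7667, banana $1.0000, milk $3.0000.
Take 2 servings of lentils: +8.2 mg iron for $1.90 (total $1.90, still need 1.5 mg).
Take 1 serving of quinoa: +1.5 mg iron for $1.15 (total $3.05, still need 0.0 mg).
Filling from the cheapest source first is optimal under one linear minimum: $3.05.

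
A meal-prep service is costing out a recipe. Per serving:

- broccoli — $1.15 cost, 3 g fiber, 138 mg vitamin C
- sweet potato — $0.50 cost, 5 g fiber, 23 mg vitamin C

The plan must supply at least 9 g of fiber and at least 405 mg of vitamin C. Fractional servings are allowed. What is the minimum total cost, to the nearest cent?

$3.39

Check every corner: each single food scaled to meet both minima, and each pair solved so both constraints bind.
broccoli only: max(9/3, 405/138) = 3 servings → $3.45.
sweet potato only: max(9/5, 405/23) = 17.61 servings → $8.80.
broccoli + sweet potato with both tight: 2.928 servings and 0.04348 servings → $3.39.
So the least-cost plan costs $3.39.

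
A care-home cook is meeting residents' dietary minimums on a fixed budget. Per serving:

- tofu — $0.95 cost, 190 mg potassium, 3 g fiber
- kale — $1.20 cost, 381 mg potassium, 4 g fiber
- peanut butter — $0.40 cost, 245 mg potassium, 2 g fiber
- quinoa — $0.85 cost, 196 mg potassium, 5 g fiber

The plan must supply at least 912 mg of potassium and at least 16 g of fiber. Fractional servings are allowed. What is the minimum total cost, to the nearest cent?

Check every corner: each single food scaled to meet both minima, and each pair solved so both constraints bind.
tofu only: max(912/190, 16/3) = 5.333 servings → $5.07.
kale only: max(912/381, 16/4) = 4 servings → $4.80.
peanut butter only: max(912/245, 16/2) = 8 servings → $3.20.
quinoa only: max(912/196, 16/5) = 4.653 servings → $3.96.
tofu + kale: the both-tight solution has a negative serving — not a feasible corner.
tofu + peanut butter with both targets exact would need a negative amount; discard.
tofu + quinoa with both tight: 3.934 servings and 0.8398 servings → $4.45.
kale + peanut butter with both targets exact would need a negative amount; discard.
kale + quinoa with both tight: 1.27 servings and 2.184 servings → $3.38.
peanut butter + quinoa with both tight: 1.709 servings and 2.516 servings → $2.82.
The minimum over all feasible corners is $2.82.

$2.82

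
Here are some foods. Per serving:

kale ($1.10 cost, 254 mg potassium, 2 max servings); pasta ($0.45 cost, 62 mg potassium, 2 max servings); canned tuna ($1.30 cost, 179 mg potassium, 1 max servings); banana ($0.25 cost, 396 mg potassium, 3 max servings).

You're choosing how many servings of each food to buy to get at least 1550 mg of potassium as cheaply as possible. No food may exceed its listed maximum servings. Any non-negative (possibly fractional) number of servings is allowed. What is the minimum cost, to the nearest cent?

$2.32

Cost per mg of potassium: banana $0.0006, kale $0.0043, pasta $0.0073, canned tuna $0.0073.
Take 3 servings of banana: +1188.0 mg potassium for $0.75 (total $0.75, still need 362.0 mg).
Take 1.425 servings of kale: +362.0 mg potassium for $1.57 (total $2.32, still need 0.0 mg).
Greedy by cheapest-per-mg is optimal for a single linear constraint, so the minimum cost is $2.32.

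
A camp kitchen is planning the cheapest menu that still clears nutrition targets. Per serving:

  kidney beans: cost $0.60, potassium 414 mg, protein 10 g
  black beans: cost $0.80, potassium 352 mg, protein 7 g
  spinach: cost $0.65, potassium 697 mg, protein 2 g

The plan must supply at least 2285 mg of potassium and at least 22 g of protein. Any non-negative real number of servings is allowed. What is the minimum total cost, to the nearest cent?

Check every corner: each single food scaled to meet both minima, and each pair solved so both constraints bind.
kidney beans only: max(2285/414, 22/10) = 5.519 servings → $3.31.
black beans only: max(2285/352, 22/7) = 6.491 servings → $5.19.
spinach only: max(2285/697, 22/2) = 11 servings → $7.15.
kidney beans + black beans: the both-tight solution has a negative serving — not a feasible corner.
kidney beans + spinach with both tight: 1.753 servings and 2.237 servings → $2.51.
black beans + spinach with both tight: 2.578 servings and 1.976 servings → $3.35.
The minimum over all feasible corners is $2.51.

$2.51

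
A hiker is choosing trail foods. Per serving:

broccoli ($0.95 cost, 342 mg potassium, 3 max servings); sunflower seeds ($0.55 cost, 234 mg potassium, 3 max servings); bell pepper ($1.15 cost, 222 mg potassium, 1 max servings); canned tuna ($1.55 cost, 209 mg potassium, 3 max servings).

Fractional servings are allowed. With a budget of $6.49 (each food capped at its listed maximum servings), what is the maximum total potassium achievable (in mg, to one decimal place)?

2063.3 mg

Potassium per dollar: sunflower seeds 425.5, broccoli 360, bell pepper 193, canned tuna 134.8.
Take 3 servings of sunflower seeds: spends $1.65, +702.0 mg potassium (running total 702.0 mg).
Take 3 servings of broccoli: spends $2.85, +1026.0 mg potassium (running total 1728.0 mg).
Take 1 serving of bell pepper: spends $1.15, +222.0 mg potassium (running total 1950.0 mg).
Take 0.5419 servings of canned tuna: spends $0.84, +113.3 mg potassium (running total 2063.3 mg).
Filling greedily by potassium-per-dollar is optimal for one linear limit, giving 2063.3 mg.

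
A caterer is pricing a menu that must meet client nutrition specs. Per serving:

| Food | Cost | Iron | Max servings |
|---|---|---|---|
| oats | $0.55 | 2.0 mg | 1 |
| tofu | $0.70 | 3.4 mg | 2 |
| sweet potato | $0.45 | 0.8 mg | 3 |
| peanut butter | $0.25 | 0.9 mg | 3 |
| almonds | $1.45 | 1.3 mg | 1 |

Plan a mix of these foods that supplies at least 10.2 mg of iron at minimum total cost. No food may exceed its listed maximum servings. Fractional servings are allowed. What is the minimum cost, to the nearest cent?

$2.34

Cost per mg of iron: tofu $0.2059, oats $0.2750, peanut butter $0.2778, sweet potato $0.5625, almonds $1.1154.
Take 2 servings of tofu: +6.8 mg iron for $1.40 (total $1.40, still need 3.4 mg).
Take 1 serving of oats: +2.0 mg iron for $0.55 (total $1.95, still need 1.4 mg).
Take 1.556 servings of peanut butter: +1.4 mg iron for $0.39 (total $2.34, still need 0.0 mg).
Filling from the cheapest source first is optimal under one linear minimum: $2.34.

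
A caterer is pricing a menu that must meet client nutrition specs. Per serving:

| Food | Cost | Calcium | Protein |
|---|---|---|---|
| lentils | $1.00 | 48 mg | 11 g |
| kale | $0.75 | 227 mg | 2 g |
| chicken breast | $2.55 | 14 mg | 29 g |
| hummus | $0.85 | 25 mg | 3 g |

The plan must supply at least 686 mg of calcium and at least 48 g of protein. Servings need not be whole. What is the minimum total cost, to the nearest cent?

lentils only: max(686/48, 48/11) = 14.29 servings → $14.29.
kale only: max(686/227, 48/2) = 24 servings → $18.00.
chicken breast only: max(686/14, 48/29) = 49 servings → $124.95.
hummus only: max(686/25, 48/3) = 27.44 servings → $23.32.
lentils + kale with both tight: 3.967 servings and 2.183 servings → $5.60.
lentils + chicken breast with both targets exact would need a negative amount; discard.
lentils + hummus: the both-tight solution has a negative serving — not a feasible corner.
kale + chicken breast with both tight: 2.932 servings and 1.453 servings → $5.90.
kale + hummus with both tight: 1.36 servings and 15.09 servings → $13.85.
chicken breast + hummus with both targets exact would need a negative amount; discard.
So the least-cost plan costs $5.60.

$5.60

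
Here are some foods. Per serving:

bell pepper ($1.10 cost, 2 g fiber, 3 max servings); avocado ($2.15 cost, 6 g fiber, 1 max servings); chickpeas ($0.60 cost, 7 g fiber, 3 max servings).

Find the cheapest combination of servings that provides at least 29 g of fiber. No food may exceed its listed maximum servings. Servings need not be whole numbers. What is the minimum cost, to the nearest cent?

Cost per g of fiber: chickpeas $0.0857, avocado $0.3583, bell pepper $0.5500.
Take 3 servings of chickpeas: +21.0 g fiber for $1.80 (total $1.80, still need 8.0 g).
Take 1 serving of avocado: +6.0 g fiber for $2.15 (total $3.95, still need 2.0 g).
Take 1 serving of bell pepper: +2.0 g fiber for $1.10 (total $5.05, still need 0.0 g).
Filling from the cheapest source first is optimal under one linear minimum: $5.05.

$5.05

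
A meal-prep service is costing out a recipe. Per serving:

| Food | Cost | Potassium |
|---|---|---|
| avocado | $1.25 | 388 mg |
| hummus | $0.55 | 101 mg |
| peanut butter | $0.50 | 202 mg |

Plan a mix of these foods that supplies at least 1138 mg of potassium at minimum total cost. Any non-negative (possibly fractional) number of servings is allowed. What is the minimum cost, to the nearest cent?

$2.82

Cost per mg of potassium: peanut butter $0.0025, avocado $0.0032, hummus $0.0054.
With no serving limits, use only peanut butter: 1138 mg / 202 mg = 5.634 servings × $0.50 = $2.82.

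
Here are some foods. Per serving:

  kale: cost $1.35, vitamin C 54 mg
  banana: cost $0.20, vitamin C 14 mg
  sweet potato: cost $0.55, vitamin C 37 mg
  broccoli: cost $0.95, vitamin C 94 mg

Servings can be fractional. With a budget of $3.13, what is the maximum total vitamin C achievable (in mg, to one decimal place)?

Vitamin C per dollar: broccoli 98.95, banana 70, sweet potato 67.27, kale 40.
With no serving limits, spend the whole cost allowance on broccoli: $3.13 / $0.95 × 94 mg = 309.7 mg.

309.7 mg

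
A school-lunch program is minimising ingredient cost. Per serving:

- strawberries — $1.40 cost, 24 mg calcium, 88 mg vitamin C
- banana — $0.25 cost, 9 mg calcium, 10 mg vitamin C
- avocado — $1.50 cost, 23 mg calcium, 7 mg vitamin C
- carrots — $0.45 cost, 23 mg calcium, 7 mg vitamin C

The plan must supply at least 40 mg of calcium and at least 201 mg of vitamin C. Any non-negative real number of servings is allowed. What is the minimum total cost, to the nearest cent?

A basic optimal solution has at most two foods positive. Try each food alone and each pair with both targets met exactly.
strawberries only: max(40/24, 201/88) = 2.284 servings → $3.20.
banana only: max(40/9, 201/10) = 20.1 servings → $5.03.
avocado only: max(40/23, 201/7) = 28.71 servings → $43.07.
carrots only: max(40/23, 201/7) = 28.71 servings → $12.92.
strawberries + banana: the both-tight solution has a negative serving — not a feasible corner.
strawberries + avocado: the both-tight solution has a negative serving — not a feasible corner.
strawberries + carrots: the both-tight solution has a negative serving — not a feasible corner.
banana + avocado: the both-tight solution has a negative serving — not a feasible corner.
banana + carrots with both targets exact would need a negative amount; discard.
avocado + carrots (both tight): parallel constraints — no distinct corner.
The minimum over all feasible corners is $3.20.

$3.20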